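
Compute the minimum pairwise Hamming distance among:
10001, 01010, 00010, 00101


Comparing all pairs, minimum distance: 1
Can detect 0 errors, correct 0 errors

1


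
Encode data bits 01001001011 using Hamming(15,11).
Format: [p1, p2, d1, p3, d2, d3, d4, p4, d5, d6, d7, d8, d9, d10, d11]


Parity bits: p1=1, p2=0, p3=0, p4=0

100010001001011


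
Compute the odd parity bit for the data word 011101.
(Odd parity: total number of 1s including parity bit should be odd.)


Number of 1s in data: 4
Parity bit: 1

1


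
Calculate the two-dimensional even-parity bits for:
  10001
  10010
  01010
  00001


Row parities: 0001
Column parities: 01000

Row P: 0001, Col P: 01000, Corner: 1


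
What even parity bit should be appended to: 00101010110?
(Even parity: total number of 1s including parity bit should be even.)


Number of 1s in data: 5
Parity bit: 1

1


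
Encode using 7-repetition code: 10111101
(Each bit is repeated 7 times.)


Each bit -> 7 copies

11111110000000111111111111111111111111111100000001111111


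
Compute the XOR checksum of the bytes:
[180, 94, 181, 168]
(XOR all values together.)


XOR chain: 180 ^ 94 ^ 181 ^ 168 = 247

247


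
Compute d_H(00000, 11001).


XOR: 11001
Count of 1s: 3

3


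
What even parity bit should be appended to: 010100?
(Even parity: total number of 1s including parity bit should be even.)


Number of 1s in data: 2
Parity bit: 0

0


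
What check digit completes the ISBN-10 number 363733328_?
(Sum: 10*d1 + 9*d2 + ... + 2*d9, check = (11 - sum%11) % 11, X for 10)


Weighted sum: 224
224 mod 11 = 4

Check digit: 7


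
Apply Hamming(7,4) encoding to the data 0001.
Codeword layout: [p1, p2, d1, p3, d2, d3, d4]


Parity bits: p1=1, p2=1, p3=1

1101001


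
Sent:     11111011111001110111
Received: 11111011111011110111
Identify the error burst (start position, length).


XOR: 00000000000010000000

Burst at position 12, length 1


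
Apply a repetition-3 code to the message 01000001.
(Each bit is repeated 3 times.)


Each bit -> 3 copies

000111000000000000000111


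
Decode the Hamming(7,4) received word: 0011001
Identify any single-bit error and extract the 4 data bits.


Syndrome = 0: no error detected

Data: 1001 (no errors)


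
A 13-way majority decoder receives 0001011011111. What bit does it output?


Ones: 8 out of 13
Threshold: 7

1 (8/13 voted 1)


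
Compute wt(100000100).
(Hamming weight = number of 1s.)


Counting 1s in 100000100

2


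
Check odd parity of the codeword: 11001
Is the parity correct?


Number of 1s: 3

Yes, parity is correct (3 ones)


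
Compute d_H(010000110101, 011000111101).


XOR: 001000001000
Count of 1s: 2

2


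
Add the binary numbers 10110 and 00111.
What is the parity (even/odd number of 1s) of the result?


10110 = 22
00111 = 7
Sum = 29 = 11101
1s count = 4

even parity (4 ones in 11101)


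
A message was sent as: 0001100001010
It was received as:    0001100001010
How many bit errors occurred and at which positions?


XOR: 0000000000000

0 errors (received matches sent)


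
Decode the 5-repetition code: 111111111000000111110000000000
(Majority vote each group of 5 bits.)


Groups: 11111, 11110, 00000, 11111, 00000, 00000
Majority votes: 110100

110100


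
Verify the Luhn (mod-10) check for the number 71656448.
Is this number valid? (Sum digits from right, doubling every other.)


Luhn sum = 37
37 mod 10 = 7

Invalid (Luhn sum mod 10 = 7)


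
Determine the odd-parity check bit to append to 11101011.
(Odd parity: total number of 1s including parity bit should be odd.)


Number of 1s in data: 6
Parity bit: 1

1


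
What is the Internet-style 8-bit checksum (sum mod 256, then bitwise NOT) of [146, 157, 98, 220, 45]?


Sum = 666 mod 256 = 154
Complement = 101

101


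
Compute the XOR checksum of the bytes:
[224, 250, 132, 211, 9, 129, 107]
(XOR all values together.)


XOR chain: 224 ^ 250 ^ 132 ^ 211 ^ 9 ^ 129 ^ 107 = 174

174


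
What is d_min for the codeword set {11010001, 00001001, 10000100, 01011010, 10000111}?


Comparing all pairs, minimum distance: 2
Can detect 1 errors, correct 0 errors

2


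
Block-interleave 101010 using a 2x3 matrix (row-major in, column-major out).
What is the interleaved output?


Matrix:
  101
  010
Read columns: 100110

100110


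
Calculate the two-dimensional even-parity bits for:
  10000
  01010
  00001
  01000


Row parities: 1011
Column parities: 10011

Row P: 1011, Col P: 10011, Corner: 1


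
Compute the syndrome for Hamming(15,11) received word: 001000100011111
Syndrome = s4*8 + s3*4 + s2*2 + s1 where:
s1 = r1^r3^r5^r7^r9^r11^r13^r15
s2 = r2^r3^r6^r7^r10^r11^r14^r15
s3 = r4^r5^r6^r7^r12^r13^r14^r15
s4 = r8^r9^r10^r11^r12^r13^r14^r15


s1=1, s2=1, s3=1, s4=1

Syndrome = 15 (error at position 15)


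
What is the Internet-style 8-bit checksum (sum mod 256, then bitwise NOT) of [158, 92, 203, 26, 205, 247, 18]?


Sum = 949 mod 256 = 181
Complement = 74

74


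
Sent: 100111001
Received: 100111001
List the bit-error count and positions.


XOR: 000000000

0 errors (received matches sent)


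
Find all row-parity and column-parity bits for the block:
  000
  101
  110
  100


Row parities: 0001
Column parities: 111

Row P: 0001, Col P: 111, Corner: 1


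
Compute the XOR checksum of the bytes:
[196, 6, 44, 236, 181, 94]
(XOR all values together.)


XOR chain: 196 ^ 6 ^ 44 ^ 236 ^ 181 ^ 94 = 233

233


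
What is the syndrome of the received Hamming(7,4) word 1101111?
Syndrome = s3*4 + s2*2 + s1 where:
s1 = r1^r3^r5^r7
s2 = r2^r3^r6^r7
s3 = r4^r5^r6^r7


s1=1, s2=1, s3=0

Syndrome = 3 (error at position 3)


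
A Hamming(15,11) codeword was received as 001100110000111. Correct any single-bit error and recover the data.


Syndrome = 4: error at position 4

Data: 10010000111 (corrected bit 4)


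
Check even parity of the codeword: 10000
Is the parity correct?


Number of 1s: 1

No, parity error (1 ones)


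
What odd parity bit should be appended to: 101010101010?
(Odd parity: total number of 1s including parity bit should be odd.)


Number of 1s in data: 6
Parity bit: 1

1


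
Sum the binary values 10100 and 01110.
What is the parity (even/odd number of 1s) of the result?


10100 = 20
01110 = 14
Sum = 34 = 100010
1s count = 2

even parity (2 ones in 100010)


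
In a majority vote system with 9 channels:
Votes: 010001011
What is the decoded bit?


Ones: 4 out of 9
Threshold: 5

0 (4/9 voted 1)


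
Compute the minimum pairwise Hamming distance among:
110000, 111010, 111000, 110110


Comparing all pairs, minimum distance: 1
Can detect 0 errors, correct 0 errors

1


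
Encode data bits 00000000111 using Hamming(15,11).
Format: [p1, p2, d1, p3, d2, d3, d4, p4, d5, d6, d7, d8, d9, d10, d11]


Parity bits: p1=0, p2=0, p3=1, p4=1

000100010000111


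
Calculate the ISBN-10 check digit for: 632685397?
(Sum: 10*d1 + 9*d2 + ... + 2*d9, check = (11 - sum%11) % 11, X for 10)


Weighted sum: 271
271 mod 11 = 7

Check digit: 4


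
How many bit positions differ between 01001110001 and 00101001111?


XOR: 01100111110
Count of 1s: 7

7


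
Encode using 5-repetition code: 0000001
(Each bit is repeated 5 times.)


Each bit -> 5 copies

00000000000000000000000000000011111


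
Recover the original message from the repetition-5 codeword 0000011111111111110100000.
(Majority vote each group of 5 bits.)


Groups: 00000, 11111, 11111, 11101, 00000
Majority votes: 01110

01110


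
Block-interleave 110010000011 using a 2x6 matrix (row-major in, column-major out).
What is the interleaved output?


Matrix:
  110010
  000011
Read columns: 101000001101

101000001101


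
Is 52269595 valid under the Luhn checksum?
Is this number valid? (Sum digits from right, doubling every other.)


Luhn sum = 41
41 mod 10 = 1

Invalid (Luhn sum mod 10 = 1)


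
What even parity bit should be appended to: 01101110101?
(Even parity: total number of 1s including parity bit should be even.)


Number of 1s in data: 7
Parity bit: 1

1


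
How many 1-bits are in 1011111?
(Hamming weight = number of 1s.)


Counting 1s in 1011111

6


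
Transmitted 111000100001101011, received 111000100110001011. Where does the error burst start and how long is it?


XOR: 000000000111100000

Burst at position 9, length 4


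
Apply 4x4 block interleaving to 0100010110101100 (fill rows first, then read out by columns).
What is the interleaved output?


Matrix:
  0100
  0101
  1010
  1100
Read columns: 0011110100100100

0011110100100100


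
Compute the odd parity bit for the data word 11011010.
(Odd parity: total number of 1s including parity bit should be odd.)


Number of 1s in data: 5
Parity bit: 0

0


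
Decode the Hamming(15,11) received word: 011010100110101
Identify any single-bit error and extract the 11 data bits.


Syndrome = 0: no error detected

Data: 11010110101 (no errors)


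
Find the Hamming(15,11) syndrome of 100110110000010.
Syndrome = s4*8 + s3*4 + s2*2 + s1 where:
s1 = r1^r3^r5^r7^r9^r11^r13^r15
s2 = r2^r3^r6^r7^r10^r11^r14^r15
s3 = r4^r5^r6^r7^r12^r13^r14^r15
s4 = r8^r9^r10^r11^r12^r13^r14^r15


s1=1, s2=0, s3=0, s4=0

Syndrome = 1 (error at position 1)


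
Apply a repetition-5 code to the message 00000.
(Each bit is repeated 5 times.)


Each bit -> 5 copies

0000000000000000000000000


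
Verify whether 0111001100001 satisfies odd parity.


Number of 1s: 6

No, parity error (6 ones)


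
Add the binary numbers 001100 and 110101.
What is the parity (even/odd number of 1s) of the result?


001100 = 12
110101 = 53
Sum = 65 = 1000001
1s count = 2

even parity (2 ones in 1000001)


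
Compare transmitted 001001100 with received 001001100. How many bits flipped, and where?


XOR: 000000000

0 errors (received matches sent)


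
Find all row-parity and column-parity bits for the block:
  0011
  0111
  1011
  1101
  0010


Row parities: 01111
Column parities: 0000

Row P: 01111, Col P: 0000, Corner: 0


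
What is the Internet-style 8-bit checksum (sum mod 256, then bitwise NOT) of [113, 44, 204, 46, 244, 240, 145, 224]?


Sum = 1260 mod 256 = 236
Complement = 19

19


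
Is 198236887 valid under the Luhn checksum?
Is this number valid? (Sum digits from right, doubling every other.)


Luhn sum = 50
50 mod 10 = 0

Valid (Luhn sum mod 10 = 0)


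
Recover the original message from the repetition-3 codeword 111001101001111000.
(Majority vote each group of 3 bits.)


Groups: 111, 001, 101, 001, 111, 000
Majority votes: 101010

101010


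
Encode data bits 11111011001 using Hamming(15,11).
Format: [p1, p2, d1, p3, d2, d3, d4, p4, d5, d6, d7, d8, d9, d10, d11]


Parity bits: p1=0, p2=1, p3=1, p4=0

011111101011001


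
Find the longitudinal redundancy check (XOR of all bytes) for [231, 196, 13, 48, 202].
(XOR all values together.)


XOR chain: 231 ^ 196 ^ 13 ^ 48 ^ 202 = 212

212


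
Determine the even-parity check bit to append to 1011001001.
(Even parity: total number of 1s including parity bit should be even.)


Number of 1s in data: 5
Parity bit: 1

1


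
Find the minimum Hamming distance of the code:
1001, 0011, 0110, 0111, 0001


Comparing all pairs, minimum distance: 1
Can detect 0 errors, correct 0 errors

1


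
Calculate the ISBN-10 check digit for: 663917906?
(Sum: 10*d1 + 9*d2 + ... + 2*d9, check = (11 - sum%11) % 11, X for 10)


Weighted sum: 290
290 mod 11 = 4

Check digit: 7


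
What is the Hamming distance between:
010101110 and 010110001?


XOR: 000011111
Count of 1s: 5

5


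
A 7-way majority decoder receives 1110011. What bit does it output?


Ones: 5 out of 7
Threshold: 4

1 (5/7 voted 1)


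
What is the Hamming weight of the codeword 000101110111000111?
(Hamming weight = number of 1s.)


Counting 1s in 000101110111000111

10


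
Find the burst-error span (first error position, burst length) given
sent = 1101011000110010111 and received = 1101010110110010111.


XOR: 0000001110000000000

Burst at position 6, length 3


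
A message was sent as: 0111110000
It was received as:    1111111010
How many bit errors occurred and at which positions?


XOR: 1000001010

3 error(s) at position(s): 0, 6, 8


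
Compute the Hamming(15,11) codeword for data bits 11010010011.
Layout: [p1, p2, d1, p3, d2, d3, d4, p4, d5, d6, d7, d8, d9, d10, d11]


Parity bits: p1=1, p2=1, p3=0, p4=1

111010110010011


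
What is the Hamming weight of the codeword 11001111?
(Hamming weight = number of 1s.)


Counting 1s in 11001111

6


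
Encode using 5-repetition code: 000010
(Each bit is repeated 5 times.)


Each bit -> 5 copies

000000000000000000001111100000


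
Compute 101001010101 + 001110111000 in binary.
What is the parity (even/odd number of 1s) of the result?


101001010101 = 2645
001110111000 = 952
Sum = 3597 = 111000001101
1s count = 6

even parity (6 ones in 111000001101)


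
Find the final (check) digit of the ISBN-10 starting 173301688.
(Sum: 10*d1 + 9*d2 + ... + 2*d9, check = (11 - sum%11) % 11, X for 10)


Weighted sum: 187
187 mod 11 = 0

Check digit: 0


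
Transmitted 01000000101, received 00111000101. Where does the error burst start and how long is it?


XOR: 01111000000

Burst at position 1, length 4


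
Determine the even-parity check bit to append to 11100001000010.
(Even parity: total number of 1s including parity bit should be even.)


Number of 1s in data: 5
Parity bit: 1

1


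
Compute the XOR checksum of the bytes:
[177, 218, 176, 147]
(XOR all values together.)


XOR chain: 177 ^ 218 ^ 176 ^ 147 = 72

72


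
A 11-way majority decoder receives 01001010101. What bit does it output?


Ones: 5 out of 11
Threshold: 6

0 (5/11 voted 1)


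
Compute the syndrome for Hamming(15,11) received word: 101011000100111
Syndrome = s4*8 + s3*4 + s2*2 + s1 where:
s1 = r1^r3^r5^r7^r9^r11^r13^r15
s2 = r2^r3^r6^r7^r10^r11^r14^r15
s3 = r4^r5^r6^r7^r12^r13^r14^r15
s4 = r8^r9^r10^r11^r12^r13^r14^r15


s1=1, s2=1, s3=1, s4=0

Syndrome = 7 (error at position 7)


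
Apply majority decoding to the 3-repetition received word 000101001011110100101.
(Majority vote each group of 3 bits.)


Groups: 000, 101, 001, 011, 110, 100, 101
Majority votes: 0101101

0101101


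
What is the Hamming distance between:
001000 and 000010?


XOR: 001010
Count of 1s: 2

2


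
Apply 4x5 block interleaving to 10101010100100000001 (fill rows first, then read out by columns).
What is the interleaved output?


Matrix:
  10101
  01010
  01000
  00001
Read columns: 10000110100001001001

10000110100001001001


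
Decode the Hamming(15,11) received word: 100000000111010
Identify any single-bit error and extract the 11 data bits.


Syndrome = 2: error at position 2

Data: 00000111010 (corrected bit 2)


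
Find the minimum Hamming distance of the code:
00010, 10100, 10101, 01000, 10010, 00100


Comparing all pairs, minimum distance: 1
Can detect 0 errors, correct 0 errors

1


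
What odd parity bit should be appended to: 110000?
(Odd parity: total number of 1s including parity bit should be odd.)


Number of 1s in data: 2
Parity bit: 1

1


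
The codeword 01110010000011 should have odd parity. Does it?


Number of 1s: 6

No, parity error (6 ones)


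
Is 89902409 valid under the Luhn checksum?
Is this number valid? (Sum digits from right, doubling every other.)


Luhn sum = 42
42 mod 10 = 2

Invalid (Luhn sum mod 10 = 2)


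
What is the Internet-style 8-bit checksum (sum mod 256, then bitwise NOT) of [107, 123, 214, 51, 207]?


Sum = 702 mod 256 = 190
Complement = 65

65


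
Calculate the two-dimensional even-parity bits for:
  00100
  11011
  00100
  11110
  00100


Row parities: 10101
Column parities: 00001

Row P: 10101, Col P: 00001, Corner: 1


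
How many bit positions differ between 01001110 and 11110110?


XOR: 10111000
Count of 1s: 4

4


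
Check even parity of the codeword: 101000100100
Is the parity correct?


Number of 1s: 4

Yes, parity is correct (4 ones)


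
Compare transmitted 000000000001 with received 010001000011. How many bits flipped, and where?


XOR: 010001000010

3 error(s) at position(s): 1, 5, 10


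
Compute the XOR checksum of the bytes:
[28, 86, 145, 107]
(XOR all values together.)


XOR chain: 28 ^ 86 ^ 145 ^ 107 = 176

176


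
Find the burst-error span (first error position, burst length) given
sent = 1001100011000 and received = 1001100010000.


XOR: 0000000001000

Burst at position 9, length 1


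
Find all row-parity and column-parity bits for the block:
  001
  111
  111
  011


Row parities: 1110
Column parities: 010

Row P: 1110, Col P: 010, Corner: 1


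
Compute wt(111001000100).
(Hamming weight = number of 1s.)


Counting 1s in 111001000100

5


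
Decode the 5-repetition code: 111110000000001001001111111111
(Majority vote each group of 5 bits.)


Groups: 11111, 00000, 00001, 00100, 11111, 11111
Majority votes: 100011

100011


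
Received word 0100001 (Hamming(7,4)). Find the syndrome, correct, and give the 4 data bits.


Syndrome = 5: error at position 5

Data: 0101 (corrected bit 5)


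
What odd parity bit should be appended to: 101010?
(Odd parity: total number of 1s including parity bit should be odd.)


Number of 1s in data: 3
Parity bit: 0

0


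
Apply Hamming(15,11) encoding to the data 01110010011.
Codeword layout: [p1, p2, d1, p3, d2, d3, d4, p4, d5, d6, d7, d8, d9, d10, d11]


Parity bits: p1=0, p2=1, p3=1, p4=1

010111110010011


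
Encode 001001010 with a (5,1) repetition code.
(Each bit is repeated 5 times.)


Each bit -> 5 copies

000000000011111000000000011111000001111100000


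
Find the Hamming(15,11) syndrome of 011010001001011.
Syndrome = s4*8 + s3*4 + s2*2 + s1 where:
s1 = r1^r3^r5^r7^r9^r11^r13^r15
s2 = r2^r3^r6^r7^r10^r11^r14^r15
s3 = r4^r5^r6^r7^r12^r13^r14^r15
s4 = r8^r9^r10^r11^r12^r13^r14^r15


s1=0, s2=0, s3=0, s4=0

Syndrome = 0 (no error)


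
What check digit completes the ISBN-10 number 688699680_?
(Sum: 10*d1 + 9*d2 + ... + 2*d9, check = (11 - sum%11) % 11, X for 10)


Weighted sum: 385
385 mod 11 = 0

Check digit: 0


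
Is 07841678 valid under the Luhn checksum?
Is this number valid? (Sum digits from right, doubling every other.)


Luhn sum = 39
39 mod 10 = 9

Invalid (Luhn sum mod 10 = 9)


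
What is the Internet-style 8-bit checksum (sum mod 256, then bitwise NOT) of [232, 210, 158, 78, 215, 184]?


Sum = 1077 mod 256 = 53
Complement = 202

202


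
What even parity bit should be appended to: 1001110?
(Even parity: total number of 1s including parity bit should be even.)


Number of 1s in data: 4
Parity bit: 0

0


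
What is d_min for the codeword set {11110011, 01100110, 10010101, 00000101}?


Comparing all pairs, minimum distance: 2
Can detect 1 errors, correct 0 errors

2


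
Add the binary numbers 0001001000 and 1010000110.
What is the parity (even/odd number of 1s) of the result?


0001001000 = 72
1010000110 = 646
Sum = 718 = 1011001110
1s count = 6

even parity (6 ones in 1011001110)


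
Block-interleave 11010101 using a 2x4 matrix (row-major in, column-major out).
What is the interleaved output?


Matrix:
  1101
  0101
Read columns: 10110011

10110011


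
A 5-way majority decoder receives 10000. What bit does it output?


Ones: 1 out of 5
Threshold: 3

0 (1/5 voted 1)


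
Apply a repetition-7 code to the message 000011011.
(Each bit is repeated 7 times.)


Each bit -> 7 copies

000000000000000000000000000011111111111111000000011111111111111


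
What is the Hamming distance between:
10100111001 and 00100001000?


XOR: 10000110001
Count of 1s: 4

4


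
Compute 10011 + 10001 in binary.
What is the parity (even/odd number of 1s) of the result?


10011 = 19
10001 = 17
Sum = 36 = 100100
1s count = 2

even parity (2 ones in 100100)


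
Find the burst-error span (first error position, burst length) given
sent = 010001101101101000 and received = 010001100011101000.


XOR: 000000001110000000

Burst at position 8, length 3


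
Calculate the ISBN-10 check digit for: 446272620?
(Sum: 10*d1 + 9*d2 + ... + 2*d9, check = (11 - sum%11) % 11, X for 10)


Weighted sum: 220
220 mod 11 = 0

Check digit: 0


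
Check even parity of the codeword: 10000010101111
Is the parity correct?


Number of 1s: 7

No, parity error (7 ones)


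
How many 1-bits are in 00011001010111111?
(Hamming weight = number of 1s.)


Counting 1s in 00011001010111111

10


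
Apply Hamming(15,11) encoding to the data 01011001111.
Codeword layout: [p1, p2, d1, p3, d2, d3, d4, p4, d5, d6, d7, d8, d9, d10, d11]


Parity bits: p1=1, p2=1, p3=0, p4=1

110010111001111


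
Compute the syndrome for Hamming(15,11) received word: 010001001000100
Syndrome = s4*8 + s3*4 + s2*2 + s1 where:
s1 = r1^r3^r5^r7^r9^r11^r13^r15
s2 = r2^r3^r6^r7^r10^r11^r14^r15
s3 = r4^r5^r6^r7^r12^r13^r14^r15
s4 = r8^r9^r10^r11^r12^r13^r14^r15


s1=0, s2=0, s3=0, s4=0

Syndrome = 0 (no error)


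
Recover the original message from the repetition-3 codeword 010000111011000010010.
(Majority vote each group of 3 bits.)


Groups: 010, 000, 111, 011, 000, 010, 010
Majority votes: 0011000

0011000


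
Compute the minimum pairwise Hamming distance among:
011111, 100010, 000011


Comparing all pairs, minimum distance: 2
Can detect 1 errors, correct 0 errors

2


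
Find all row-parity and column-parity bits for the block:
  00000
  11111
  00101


Row parities: 010
Column parities: 11010

Row P: 010, Col P: 11010, Corner: 1


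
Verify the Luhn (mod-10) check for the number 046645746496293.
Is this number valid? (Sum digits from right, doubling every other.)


Luhn sum = 77
77 mod 10 = 7

Invalid (Luhn sum mod 10 = 7)


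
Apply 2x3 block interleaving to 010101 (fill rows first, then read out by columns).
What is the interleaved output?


Matrix:
  010
  101
Read columns: 011001

011001


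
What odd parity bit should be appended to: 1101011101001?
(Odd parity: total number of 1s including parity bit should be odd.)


Number of 1s in data: 8
Parity bit: 1

1


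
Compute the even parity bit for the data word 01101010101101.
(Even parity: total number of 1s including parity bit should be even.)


Number of 1s in data: 8
Parity bit: 0

0


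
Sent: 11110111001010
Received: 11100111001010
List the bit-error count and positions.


XOR: 00010000000000

1 error(s) at position(s): 3


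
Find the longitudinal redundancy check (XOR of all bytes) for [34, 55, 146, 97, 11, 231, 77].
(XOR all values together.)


XOR chain: 34 ^ 55 ^ 146 ^ 97 ^ 11 ^ 231 ^ 77 = 71

71


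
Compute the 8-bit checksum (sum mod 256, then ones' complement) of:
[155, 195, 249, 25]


Sum = 624 mod 256 = 112
Complement = 143

143


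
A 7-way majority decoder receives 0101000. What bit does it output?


Ones: 2 out of 7
Threshold: 4

0 (2/7 voted 1)


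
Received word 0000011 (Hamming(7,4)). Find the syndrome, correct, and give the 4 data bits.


Syndrome = 1: error at position 1

Data: 0011 (corrected bit 1)


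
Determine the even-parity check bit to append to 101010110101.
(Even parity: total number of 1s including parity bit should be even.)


Number of 1s in data: 7
Parity bit: 1

1


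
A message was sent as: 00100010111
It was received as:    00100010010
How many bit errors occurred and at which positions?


XOR: 00000000101

2 error(s) at position(s): 8, 10


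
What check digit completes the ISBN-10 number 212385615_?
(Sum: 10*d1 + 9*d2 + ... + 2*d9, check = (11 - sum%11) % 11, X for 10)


Weighted sum: 176
176 mod 11 = 0

Check digit: 0


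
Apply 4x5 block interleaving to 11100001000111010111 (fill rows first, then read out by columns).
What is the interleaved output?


Matrix:
  11100
  00100
  01110
  10111
Read columns: 10011010111100110001

10011010111100110001


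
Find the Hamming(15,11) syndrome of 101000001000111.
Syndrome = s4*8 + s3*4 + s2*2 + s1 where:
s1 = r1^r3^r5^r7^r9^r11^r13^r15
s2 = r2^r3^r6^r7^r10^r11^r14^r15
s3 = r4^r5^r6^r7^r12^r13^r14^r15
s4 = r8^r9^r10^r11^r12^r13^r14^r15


s1=1, s2=1, s3=1, s4=0

Syndrome = 7 (error at position 7)


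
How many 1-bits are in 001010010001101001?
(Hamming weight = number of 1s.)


Counting 1s in 001010010001101001

7


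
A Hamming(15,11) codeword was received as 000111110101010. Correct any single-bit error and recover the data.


Syndrome = 0: no error detected

Data: 01110101010 (no errors)


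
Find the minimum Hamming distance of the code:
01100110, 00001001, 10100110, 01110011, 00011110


Comparing all pairs, minimum distance: 2
Can detect 1 errors, correct 0 errors

2


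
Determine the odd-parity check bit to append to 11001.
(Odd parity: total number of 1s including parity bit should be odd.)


Number of 1s in data: 3
Parity bit: 0

0


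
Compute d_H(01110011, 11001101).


XOR: 10111110
Count of 1s: 6

6


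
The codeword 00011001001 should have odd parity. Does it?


Number of 1s: 4

No, parity error (4 ones)


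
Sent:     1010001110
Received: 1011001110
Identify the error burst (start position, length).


XOR: 0001000000

Burst at position 3, length 1


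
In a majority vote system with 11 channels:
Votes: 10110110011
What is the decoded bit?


Ones: 7 out of 11
Threshold: 6

1 (7/11 voted 1)


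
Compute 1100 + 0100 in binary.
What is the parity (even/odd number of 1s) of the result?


1100 = 12
0100 = 4
Sum = 16 = 10000
1s count = 1

odd parity (1 ones in 10000)


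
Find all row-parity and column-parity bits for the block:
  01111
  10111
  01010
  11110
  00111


Row parities: 00001
Column parities: 01011

Row P: 00001, Col P: 01011, Corner: 1


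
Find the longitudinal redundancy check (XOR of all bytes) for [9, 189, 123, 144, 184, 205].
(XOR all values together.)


XOR chain: 9 ^ 189 ^ 123 ^ 144 ^ 184 ^ 205 = 42

42


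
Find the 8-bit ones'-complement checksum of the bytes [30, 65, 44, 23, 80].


Sum = 242 mod 256 = 242
Complement = 13

13


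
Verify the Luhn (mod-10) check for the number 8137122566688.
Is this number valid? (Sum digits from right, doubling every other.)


Luhn sum = 56
56 mod 10 = 6

Invalid (Luhn sum mod 10 = 6)


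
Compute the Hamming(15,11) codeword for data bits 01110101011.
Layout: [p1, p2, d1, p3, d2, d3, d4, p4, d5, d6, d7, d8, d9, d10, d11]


Parity bits: p1=1, p2=1, p3=0, p4=0

110011100101011


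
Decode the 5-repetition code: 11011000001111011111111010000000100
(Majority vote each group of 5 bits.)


Groups: 11011, 00000, 11110, 11111, 11101, 00000, 00100
Majority votes: 1011100

1011100


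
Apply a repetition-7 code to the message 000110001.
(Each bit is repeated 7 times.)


Each bit -> 7 copies

000000000000000000000111111111111110000000000000000000001111111


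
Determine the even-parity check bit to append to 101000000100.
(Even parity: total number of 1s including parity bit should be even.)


Number of 1s in data: 3
Parity bit: 1

1


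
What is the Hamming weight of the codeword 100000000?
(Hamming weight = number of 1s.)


Counting 1s in 100000000

1


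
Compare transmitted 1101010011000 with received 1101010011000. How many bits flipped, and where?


XOR: 0000000000000

0 errors (received matches sent)


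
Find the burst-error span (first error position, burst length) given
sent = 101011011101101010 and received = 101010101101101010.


XOR: 000001110000000000

Burst at position 5, length 3


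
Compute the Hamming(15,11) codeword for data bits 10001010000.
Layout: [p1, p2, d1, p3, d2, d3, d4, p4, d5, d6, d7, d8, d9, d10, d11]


Parity bits: p1=1, p2=0, p3=0, p4=0

101000001010000


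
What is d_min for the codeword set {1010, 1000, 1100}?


Comparing all pairs, minimum distance: 1
Can detect 0 errors, correct 0 errors

1


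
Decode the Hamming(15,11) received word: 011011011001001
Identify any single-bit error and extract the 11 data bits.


Syndrome = 0: no error detected

Data: 11101001001 (no errors)


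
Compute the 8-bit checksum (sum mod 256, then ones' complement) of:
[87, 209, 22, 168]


Sum = 486 mod 256 = 230
Complement = 25

25


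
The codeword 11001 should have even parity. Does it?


Number of 1s: 3

No, parity error (3 ones)


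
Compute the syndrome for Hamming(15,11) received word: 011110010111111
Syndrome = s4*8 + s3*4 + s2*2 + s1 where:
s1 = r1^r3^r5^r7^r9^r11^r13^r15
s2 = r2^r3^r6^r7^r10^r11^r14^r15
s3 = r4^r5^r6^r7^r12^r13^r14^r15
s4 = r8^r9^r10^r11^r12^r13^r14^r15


s1=1, s2=0, s3=0, s4=1

Syndrome = 9 (error at position 9)


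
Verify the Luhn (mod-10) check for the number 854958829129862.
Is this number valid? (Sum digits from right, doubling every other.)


Luhn sum = 81
81 mod 10 = 1

Invalid (Luhn sum mod 10 = 1)


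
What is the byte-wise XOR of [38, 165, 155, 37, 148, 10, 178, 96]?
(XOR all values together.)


XOR chain: 38 ^ 165 ^ 155 ^ 37 ^ 148 ^ 10 ^ 178 ^ 96 = 113

113


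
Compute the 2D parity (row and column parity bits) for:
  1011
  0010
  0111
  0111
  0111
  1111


Row parities: 111110
Column parities: 0001

Row P: 111110, Col P: 0001, Corner: 1


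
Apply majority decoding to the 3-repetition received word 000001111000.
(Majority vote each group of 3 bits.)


Groups: 000, 001, 111, 000
Majority votes: 0010

0010


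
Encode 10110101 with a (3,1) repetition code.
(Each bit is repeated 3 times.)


Each bit -> 3 copies

111000111111000111000111


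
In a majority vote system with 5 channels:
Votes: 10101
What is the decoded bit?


Ones: 3 out of 5
Threshold: 3

1 (3/5 voted 1)


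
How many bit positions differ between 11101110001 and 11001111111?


XOR: 00100001110
Count of 1s: 4

4


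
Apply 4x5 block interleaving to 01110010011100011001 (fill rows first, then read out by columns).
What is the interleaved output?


Matrix:
  01110
  01001
  11000
  11001
Read columns: 00111111100010000101

00111111100010000101


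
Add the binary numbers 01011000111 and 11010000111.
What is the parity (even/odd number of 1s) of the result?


01011000111 = 711
11010000111 = 1671
Sum = 2382 = 100101001110
1s count = 6

even parity (6 ones in 100101001110)


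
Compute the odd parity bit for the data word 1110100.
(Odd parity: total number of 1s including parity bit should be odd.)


Number of 1s in data: 4
Parity bit: 1

1


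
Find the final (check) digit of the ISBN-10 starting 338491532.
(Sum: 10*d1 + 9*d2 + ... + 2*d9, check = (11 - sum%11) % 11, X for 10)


Weighted sum: 241
241 mod 11 = 10

Check digit: 1


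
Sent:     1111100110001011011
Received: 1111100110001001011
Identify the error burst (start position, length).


XOR: 0000000000000010000

Burst at position 14, length 1


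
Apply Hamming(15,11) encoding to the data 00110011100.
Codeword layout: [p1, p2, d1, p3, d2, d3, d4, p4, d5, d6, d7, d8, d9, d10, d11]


Parity bits: p1=1, p2=1, p3=0, p4=1

110001110011100


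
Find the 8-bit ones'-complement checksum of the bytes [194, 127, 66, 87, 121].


Sum = 595 mod 256 = 83
Complement = 172

172


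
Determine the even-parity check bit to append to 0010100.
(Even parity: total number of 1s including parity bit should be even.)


Number of 1s in data: 2
Parity bit: 0

0


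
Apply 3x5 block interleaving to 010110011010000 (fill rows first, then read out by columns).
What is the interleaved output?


Matrix:
  01011
  00110
  10000
Read columns: 001100010110100

001100010110100


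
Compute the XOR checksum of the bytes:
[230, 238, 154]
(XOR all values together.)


XOR chain: 230 ^ 238 ^ 154 = 146

146


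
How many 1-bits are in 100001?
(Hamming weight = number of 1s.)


Counting 1s in 100001

2


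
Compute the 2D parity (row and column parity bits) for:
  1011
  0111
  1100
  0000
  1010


Row parities: 11000
Column parities: 1010

Row P: 11000, Col P: 1010, Corner: 0


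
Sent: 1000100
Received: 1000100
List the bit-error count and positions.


XOR: 0000000

0 errors (received matches sent)


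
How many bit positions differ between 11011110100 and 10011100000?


XOR: 01000010100
Count of 1s: 3

3


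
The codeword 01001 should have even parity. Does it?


Number of 1s: 2

Yes, parity is correct (2 ones)


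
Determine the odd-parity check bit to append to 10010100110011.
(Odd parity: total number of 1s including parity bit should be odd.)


Number of 1s in data: 7
Parity bit: 0

0


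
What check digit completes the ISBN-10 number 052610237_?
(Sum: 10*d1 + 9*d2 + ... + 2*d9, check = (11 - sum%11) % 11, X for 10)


Weighted sum: 140
140 mod 11 = 8

Check digit: 3


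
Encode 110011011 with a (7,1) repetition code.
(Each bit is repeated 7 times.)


Each bit -> 7 copies

111111111111110000000000000011111111111111000000011111111111111


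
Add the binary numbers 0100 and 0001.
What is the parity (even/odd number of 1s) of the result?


0100 = 4
0001 = 1
Sum = 5 = 101
1s count = 2

even parity (2 ones in 101)


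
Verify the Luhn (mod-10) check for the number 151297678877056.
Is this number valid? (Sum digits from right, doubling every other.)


Luhn sum = 66
66 mod 10 = 6

Invalid (Luhn sum mod 10 = 6)


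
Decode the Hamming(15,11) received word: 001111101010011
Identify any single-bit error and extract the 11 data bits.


Syndrome = 0: no error detected

Data: 11111010011 (no errors)


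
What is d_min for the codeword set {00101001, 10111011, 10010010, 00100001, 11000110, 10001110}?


Comparing all pairs, minimum distance: 1
Can detect 0 errors, correct 0 errors

1


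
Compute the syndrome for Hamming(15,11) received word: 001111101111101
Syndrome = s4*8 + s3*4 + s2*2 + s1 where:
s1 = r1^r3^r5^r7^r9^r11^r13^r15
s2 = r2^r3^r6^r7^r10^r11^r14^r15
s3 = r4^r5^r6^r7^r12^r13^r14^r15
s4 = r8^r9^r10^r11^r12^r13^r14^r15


s1=1, s2=0, s3=1, s4=0

Syndrome = 5 (error at position 5)


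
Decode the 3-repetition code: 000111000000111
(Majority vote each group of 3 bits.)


Groups: 000, 111, 000, 000, 111
Majority votes: 01001

01001


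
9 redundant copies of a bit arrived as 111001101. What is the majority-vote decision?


Ones: 6 out of 9
Threshold: 5

1 (6/9 voted 1)


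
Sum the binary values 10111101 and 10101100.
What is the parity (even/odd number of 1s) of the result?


10111101 = 189
10101100 = 172
Sum = 361 = 101101001
1s count = 5

odd parity (5 ones in 101101001)


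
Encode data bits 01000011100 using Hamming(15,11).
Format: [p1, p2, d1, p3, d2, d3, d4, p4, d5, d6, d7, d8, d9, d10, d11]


Parity bits: p1=1, p2=1, p3=1, p4=1

110110010011100


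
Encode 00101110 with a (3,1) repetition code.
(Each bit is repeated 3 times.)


Each bit -> 3 copies

000000111000111111111000


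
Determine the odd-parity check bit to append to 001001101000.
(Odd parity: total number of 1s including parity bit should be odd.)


Number of 1s in data: 4
Parity bit: 1

1


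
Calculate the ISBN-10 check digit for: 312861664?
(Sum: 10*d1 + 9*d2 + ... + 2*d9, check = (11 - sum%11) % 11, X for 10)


Weighted sum: 202
202 mod 11 = 4

Check digit: 7


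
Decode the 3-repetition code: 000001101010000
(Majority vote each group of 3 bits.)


Groups: 000, 001, 101, 010, 000
Majority votes: 00100

00100


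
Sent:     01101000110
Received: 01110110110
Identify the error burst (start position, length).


XOR: 00011110000

Burst at position 3, length 4


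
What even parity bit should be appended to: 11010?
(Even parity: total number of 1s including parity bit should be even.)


Number of 1s in data: 3
Parity bit: 1

1


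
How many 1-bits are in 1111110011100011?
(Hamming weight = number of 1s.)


Counting 1s in 1111110011100011

11


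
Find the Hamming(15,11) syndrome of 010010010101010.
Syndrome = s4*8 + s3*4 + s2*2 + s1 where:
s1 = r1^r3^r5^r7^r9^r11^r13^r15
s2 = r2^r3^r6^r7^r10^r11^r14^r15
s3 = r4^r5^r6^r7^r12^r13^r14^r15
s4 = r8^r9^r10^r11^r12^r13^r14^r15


s1=1, s2=1, s3=1, s4=0

Syndrome = 7 (error at position 7)


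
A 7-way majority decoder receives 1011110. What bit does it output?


Ones: 5 out of 7
Threshold: 4

1 (5/7 voted 1)


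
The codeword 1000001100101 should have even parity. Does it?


Number of 1s: 5

No, parity error (5 ones)


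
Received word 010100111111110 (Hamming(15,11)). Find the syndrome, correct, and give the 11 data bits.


Syndrome = 14: error at position 14

Data: 00011111100 (corrected bit 14)


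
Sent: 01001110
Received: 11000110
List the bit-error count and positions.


XOR: 10001000

2 error(s) at position(s): 0, 4


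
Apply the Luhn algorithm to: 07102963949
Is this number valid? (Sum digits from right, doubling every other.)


Luhn sum = 55
55 mod 10 = 5

Invalid (Luhn sum mod 10 = 5)


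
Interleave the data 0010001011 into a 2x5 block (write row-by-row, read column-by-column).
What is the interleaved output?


Matrix:
  00100
  01011
Read columns: 0001100101

0001100101


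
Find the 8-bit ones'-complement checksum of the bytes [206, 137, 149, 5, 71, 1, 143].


Sum = 712 mod 256 = 200
Complement = 55

55


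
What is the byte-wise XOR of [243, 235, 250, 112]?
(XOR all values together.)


XOR chain: 243 ^ 235 ^ 250 ^ 112 = 146

146


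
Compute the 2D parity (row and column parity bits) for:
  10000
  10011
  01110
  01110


Row parities: 1111
Column parities: 00011

Row P: 1111, Col P: 00011, Corner: 0


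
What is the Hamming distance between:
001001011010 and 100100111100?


XOR: 101101100110
Count of 1s: 7

7


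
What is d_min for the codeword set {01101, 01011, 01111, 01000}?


Comparing all pairs, minimum distance: 1
Can detect 0 errors, correct 0 errors

1


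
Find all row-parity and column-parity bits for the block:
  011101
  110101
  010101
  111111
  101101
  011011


Row parities: 001000
Column parities: 110100

Row P: 001000, Col P: 110100, Corner: 1


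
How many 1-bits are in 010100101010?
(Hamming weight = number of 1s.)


Counting 1s in 010100101010

5


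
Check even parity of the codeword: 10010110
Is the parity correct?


Number of 1s: 4

Yes, parity is correct (4 ones)


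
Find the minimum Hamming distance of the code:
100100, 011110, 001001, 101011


Comparing all pairs, minimum distance: 2
Can detect 1 errors, correct 0 errors

2


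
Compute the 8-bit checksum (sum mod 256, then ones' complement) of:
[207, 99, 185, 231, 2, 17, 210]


Sum = 951 mod 256 = 183
Complement = 72

72


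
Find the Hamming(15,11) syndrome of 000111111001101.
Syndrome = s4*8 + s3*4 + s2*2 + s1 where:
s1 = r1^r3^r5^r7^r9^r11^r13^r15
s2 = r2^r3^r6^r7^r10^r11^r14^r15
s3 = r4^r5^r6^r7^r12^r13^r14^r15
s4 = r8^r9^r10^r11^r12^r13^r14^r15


s1=1, s2=1, s3=1, s4=1

Syndrome = 15 (error at position 15)


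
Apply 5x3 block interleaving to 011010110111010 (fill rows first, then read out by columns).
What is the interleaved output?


Matrix:
  011
  010
  110
  111
  010
Read columns: 001101111110010

001101111110010


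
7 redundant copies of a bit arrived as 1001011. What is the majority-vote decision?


Ones: 4 out of 7
Threshold: 4

1 (4/7 voted 1)
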